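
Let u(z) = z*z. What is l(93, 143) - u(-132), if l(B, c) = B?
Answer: -17331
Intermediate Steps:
u(z) = z²
l(93, 143) - u(-132) = 93 - 1*(-132)² = 93 - 1*17424 = 93 - 17424 = -17331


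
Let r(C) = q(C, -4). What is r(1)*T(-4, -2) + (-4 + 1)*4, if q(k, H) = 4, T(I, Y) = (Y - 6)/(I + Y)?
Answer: -20/3 ≈ -6.6667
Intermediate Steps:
T(I, Y) = (-6 + Y)/(I + Y)
r(C) = 4
r(1)*T(-4, -2) + (-4 + 1)*4 = 4*((-6 - 2)/(-4 - 2)) + (-4 + 1)*4 = 4*(-8/(-6)) - 3*4 = 4*(-⅙*(-8)) - 12 = 4*(4/3) - 12 = 16/3 - 12 = -20/3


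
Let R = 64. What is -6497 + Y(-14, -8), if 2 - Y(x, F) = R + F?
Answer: -6551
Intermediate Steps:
Y(x, F) = -62 - F (Y(x, F) = 2 - (64 + F) = 2 + (-64 - F) = -62 - F)
-6497 + Y(-14, -8) = -6497 + (-62 - 1*(-8)) = -6497 + (-62 + 8) = -6497 - 54 = -6551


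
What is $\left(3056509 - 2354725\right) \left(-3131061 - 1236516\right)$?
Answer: $-3065095657368$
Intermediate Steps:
$\left(3056509 - 2354725\right) \left(-3131061 - 1236516\right) = 701784 \left(-3131061 - 1236516\right) = 701784 \left(-4367577\right) = -3065095657368$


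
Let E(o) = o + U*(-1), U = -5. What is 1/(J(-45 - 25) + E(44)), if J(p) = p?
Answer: -1/21 ≈ -0.047619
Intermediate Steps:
E(o) = 5 + o (E(o) = o - 5*(-1) = o + 5 = 5 + o)
1/(J(-45 - 25) + E(44)) = 1/((-45 - 25) + (5 + 44)) = 1/(-70 + 49) = 1/(-21) = -1/21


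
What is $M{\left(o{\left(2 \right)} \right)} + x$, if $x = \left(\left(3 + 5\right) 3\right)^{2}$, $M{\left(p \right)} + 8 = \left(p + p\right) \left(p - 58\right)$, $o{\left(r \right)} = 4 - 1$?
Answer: $238$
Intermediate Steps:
$o{\left(r \right)} = 3$ ($o{\left(r \right)} = 4 - 1 = 3$)
$M{\left(p \right)} = -8 + 2 p \left(-58 + p\right)$ ($M{\left(p \right)} = -8 + \left(p + p\right) \left(p - 58\right) = -8 + 2 p \left(-58 + p\right)$)
$x = 576$ ($x = \left(8 \cdot 3\right)^{2} = 24^{2} = 576$)
$M{\left(o{\left(2 \right)} \right)} + x = \left(-8 - 348 + 2 \cdot 3^{2}\right) + 576 = \left(-8 - 348 + 2 \cdot 9\right) + 576 = \left(-8 - 348 + 18\right) + 576 = -338 + 576 = 238$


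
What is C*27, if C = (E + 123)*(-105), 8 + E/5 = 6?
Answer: -320355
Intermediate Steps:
E = -10 (E = -40 + 5*6 = -40 + 30 = -10)
C = -11865 (C = (-10 + 123)*(-105) = 113*(-105) = -11865)
C*27 = -11865*27 = -320355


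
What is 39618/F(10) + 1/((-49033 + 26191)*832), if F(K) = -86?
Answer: -376461012139/817195392 ≈ -460.67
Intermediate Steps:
39618/F(10) + 1/((-49033 + 26191)*832) = 39618/(-86) + 1/((-49033 + 26191)*832) = 39618*(-1/86) + (1/832)/(-22842) = -19809/43 - 1/22842*1/832 = -19809/43 - 1/19004544 = -376461012139/817195392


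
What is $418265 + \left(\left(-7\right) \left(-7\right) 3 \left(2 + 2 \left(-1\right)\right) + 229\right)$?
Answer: $418494$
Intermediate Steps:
$418265 + \left(\left(-7\right) \left(-7\right) 3 \left(2 + 2 \left(-1\right)\right) + 229\right) = 418265 + \left(49 \cdot 3 \left(2 - 2\right) + 229\right) = 418265 + \left(147 \cdot 0 + 229\right) = 418265 + \left(0 + 229\right) = 418265 + 229 = 418494$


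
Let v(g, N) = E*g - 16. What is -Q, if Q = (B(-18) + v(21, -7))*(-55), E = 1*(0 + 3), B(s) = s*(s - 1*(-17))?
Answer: 3575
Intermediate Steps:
B(s) = s*(17 + s) (B(s) = s*(s + 17) = s*(17 + s))
E = 3 (E = 1*3 = 3)
v(g, N) = -16 + 3*g (v(g, N) = 3*g - 16 = -16 + 3*g)
Q = -3575 (Q = (-18*(17 - 18) + (-16 + 3*21))*(-55) = (-18*(-1) + (-16 + 63))*(-55) = (18 + 47)*(-55) = 65*(-55) = -3575)
-Q = -1*(-3575) = 3575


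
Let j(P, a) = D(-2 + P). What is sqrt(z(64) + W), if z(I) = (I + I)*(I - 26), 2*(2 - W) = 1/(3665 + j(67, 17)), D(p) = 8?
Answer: sqrt(262587434710)/7346 ≈ 69.757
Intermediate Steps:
j(P, a) = 8
W = 14691/7346 (W = 2 - 1/(2*(3665 + 8)) = 2 - 1/2/3673 = 2 - 1/2*1/3673 = 2 - 1/7346 = 14691/7346 ≈ 1.9999)
z(I) = 2*I*(-26 + I) (z(I) = (2*I)*(-26 + I) = 2*I*(-26 + I))
sqrt(z(64) + W) = sqrt(2*64*(-26 + 64) + 14691/7346) = sqrt(2*64*38 + 14691/7346) = sqrt(4864 + 14691/7346) = sqrt(35745635/7346) = sqrt(262587434710)/7346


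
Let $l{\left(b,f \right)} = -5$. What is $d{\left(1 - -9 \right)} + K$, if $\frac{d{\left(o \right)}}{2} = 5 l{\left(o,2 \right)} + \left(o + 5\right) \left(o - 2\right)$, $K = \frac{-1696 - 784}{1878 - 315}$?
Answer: $\frac{294490}{1563} \approx 188.41$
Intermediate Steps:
$K = - \frac{2480}{1563} \approx -1.5867$
$d{\left(o \right)} = -50 + 2 \left(-2 + o\right) \left(5 + o\right)$ ($d{\left(o \right)} = 2 \left(5 \left(-5\right) + \left(o + 5\right) \left(o - 2\right)\right) = 2 \left(-25 + \left(5 + o\right) \left(-2 + o\right)\right) = 2 \left(-25 + \left(-2 + o\right) \left(5 + o\right)\right) = -50 + 2 \left(-2 + o\right) \left(5 + o\right)$)
$d{\left(1 - -9 \right)} + K = \left(-70 + 2 \left(1 - -9\right)^{2} + 6 \left(1 - -9\right)\right) - \frac{2480}{1563} = \left(-70 + 2 \left(1 + 9\right)^{2} + 6 \left(1 + 9\right)\right) - \frac{2480}{1563} = \left(-70 + 2 \cdot 10^{2} + 6 \cdot 10\right) - \frac{2480}{1563} = \left(-70 + 2 \cdot 100 + 60\right) - \frac{2480}{1563} = \left(-70 + 200 + 60\right) - \frac{2480}{1563} = 190 - \frac{2480}{1563} = \frac{294490}{1563}$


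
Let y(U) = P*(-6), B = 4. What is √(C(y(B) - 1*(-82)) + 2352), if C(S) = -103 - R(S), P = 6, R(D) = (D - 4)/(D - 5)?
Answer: √3778847/41 ≈ 47.413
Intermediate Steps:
R(D) = (-4 + D)/(-5 + D)
y(U) = -36 (y(U) = 6*(-6) = -36)
C(S) = -103 - (-4 + S)/(-5 + S)
√(C(y(B) - 1*(-82)) + 2352) = √((519 - 104*(-36 - 1*(-82)))/(-5 + (-36 - 1*(-82))) + 2352) = √((519 - 104*(-36 + 82))/(-5 + (-36 + 82)) + 2352) = √((519 - 104*46)/(-5 + 46) + 2352) = √((519 - 4784)/41 + 2352) = √((1/41)*(-4265) + 2352) = √(-4265/41 + 2352) = √(92167/41) = √3778847/41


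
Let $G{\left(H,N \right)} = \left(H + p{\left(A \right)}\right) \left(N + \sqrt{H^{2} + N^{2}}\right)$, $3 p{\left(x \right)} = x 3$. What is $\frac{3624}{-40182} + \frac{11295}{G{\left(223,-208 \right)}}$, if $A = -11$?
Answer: $\frac{2341491232}{17650860989} + \frac{11295 \sqrt{92993}}{10542548} \approx 0.45937$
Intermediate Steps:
$p{\left(x \right)} = x$ ($p{\left(x \right)} = \frac{x 3}{3} = \frac{3 x}{3} = x$)
$G{\left(H,N \right)} = \left(-11 + H\right) \left(N + \sqrt{H^{2} + N^{2}}\right)$ ($G{\left(H,N \right)} = \left(H - 11\right) \left(N + \sqrt{H^{2} + N^{2}}\right) = \left(-11 + H\right) \left(N + \sqrt{H^{2} + N^{2}}\right)$)
$\frac{3624}{-40182} + \frac{11295}{G{\left(223,-208 \right)}} = \frac{3624}{-40182} + \frac{11295}{\left(-11\right) \left(-208\right) - 11 \sqrt{223^{2} + \left(-208\right)^{2}} + 223 \left(-208\right) + 223 \sqrt{223^{2} + \left(-208\right)^{2}}} = 3624 \left(- \frac{1}{40182}\right) + \frac{11295}{2288 - 11 \sqrt{49729 + 43264} - 46384 + 223 \sqrt{49729 + 43264}} = - \frac{604}{6697} + \frac{11295}{2288 - 11 \sqrt{92993} - 46384 + 223 \sqrt{92993}} = - \frac{604}{6697} + \frac{11295}{-44096 + 212 \sqrt{92993}}$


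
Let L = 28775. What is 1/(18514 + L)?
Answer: 1/47289 ≈ 2.1147e-5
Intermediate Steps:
1/(18514 + L) = 1/(18514 + 28775) = 1/47289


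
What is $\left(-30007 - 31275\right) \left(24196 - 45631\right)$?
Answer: $1313579670$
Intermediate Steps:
$\left(-30007 - 31275\right) \left(24196 - 45631\right) = \left(-30007 - 31275\right) \left(-21435\right) = \left(-61282\right) \left(-21435\right) = 1313579670$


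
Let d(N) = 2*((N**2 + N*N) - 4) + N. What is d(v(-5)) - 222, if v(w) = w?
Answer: -135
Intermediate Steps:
d(N) = -8 + N + 4*N**2 (d(N) = 2*((N**2 + N**2) - 4) + N = 2*(2*N**2 - 4) + N = 2*(-4 + 2*N**2) + N = (-8 + 4*N**2) + N = -8 + N + 4*N**2)
d(v(-5)) - 222 = (-8 - 5 + 4*(-5)**2) - 222 = (-8 - 5 + 4*25) - 222 = (-8 - 5 + 100) - 222 = 87 - 222 = -135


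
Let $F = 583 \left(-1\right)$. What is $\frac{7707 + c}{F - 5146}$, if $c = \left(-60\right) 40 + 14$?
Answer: $- \frac{313}{337} \approx -0.92878$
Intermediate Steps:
$c = -2386$ ($c = -2400 + 14 = -2386$)
$F = -583$
$\frac{7707 + c}{F - 5146} = \frac{7707 - 2386}{-583 - 5146} = \frac{5321}{-5729} = 5321 \left(- \frac{1}{5729}\right) = - \frac{313}{337}$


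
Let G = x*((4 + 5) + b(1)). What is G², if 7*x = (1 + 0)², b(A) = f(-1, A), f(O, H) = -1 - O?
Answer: 81/49 ≈ 1.6531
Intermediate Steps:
b(A) = 0 (b(A) = -1 - 1*(-1) = -1 + 1 = 0)
x = ⅐ (x = (1 + 0)²/7 = (⅐)*1² = (⅐)*1 = ⅐ ≈ 0.14286)
G = 9/7 (G = ((4 + 5) + 0)/7 = (9 + 0)/7 = (⅐)*9 = 9/7 ≈ 1.2857)
G² = (9/7)² = 81/49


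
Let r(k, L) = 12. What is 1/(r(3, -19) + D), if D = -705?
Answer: -1/693 ≈ -0.0014430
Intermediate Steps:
1/(r(3, -19) + D) = 1/(12 - 705) = 1/(-693) = -1/693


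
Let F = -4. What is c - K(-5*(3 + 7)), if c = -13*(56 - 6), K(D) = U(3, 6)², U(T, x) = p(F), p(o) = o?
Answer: -666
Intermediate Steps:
U(T, x) = -4
K(D) = 16 (K(D) = (-4)² = 16)
c = -650 (c = -13*50 = -650)
c - K(-5*(3 + 7)) = -650 - 1*16 = -650 - 16 = -666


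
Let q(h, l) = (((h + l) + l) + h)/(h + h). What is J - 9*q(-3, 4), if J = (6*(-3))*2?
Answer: -33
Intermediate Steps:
q(h, l) = (2*h + 2*l)/(2*h) (q(h, l) = ((h + 2*l) + h)/((2*h)) = (2*h + 2*l)*(1/(2*h)) = (2*h + 2*l)/(2*h))
J = -36 (J = -18*2 = -36)
J - 9*q(-3, 4) = -36 - 9*(-3 + 4)/(-3) = -36 - (-3) = -36 - 9*(-⅓) = -36 + 3 = -33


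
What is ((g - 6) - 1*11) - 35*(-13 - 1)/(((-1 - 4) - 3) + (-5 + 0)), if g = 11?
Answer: -568/13 ≈ -43.692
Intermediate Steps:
((g - 6) - 1*11) - 35*(-13 - 1)/(((-1 - 4) - 3) + (-5 + 0)) = ((11 - 6) - 1*11) - 35*(-13 - 1)/(((-1 - 4) - 3) + (-5 + 0)) = (5 - 11) - (-490)/((-5 - 3) - 5) = -6 - (-490)/(-8 - 5) = -6 - (-490)/(-13) = -6 - (-490)*(-1)/13 = -6 - 35*14/13 = -6 - 490/13 = -568/13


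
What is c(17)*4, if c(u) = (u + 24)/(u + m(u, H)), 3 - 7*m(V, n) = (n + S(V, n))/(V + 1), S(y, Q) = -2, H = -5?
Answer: 20664/2203 ≈ 9.3799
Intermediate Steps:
m(V, n) = 3/7 - (-2 + n)/(7*(1 + V)) (m(V, n) = 3/7 - (n - 2)/(7*(V + 1)) = 3/7 - (-2 + n)/(7*(1 + V)))
c(u) = (24 + u)/(u + (10 + 3*u)/(7*(1 + u))) (c(u) = (u + 24)/(u + (5 - 1*(-5) + 3*u)/(7*(1 + u))) = (24 + u)/(u + (5 + 5 + 3*u)/(7*(1 + u))) = (24 + u)/(u + (10 + 3*u)/(7*(1 + u))))
c(17)*4 = (7*(1 + 17)*(24 + 17)/(10 + 3*17 + 7*17*(1 + 17)))*4 = (7*18*41/(10 + 51 + 7*17*18))*4 = (7*18*41/(10 + 51 + 2142))*4 = (7*18*41/2203)*4 = (7*(1/2203)*18*41)*4 = (5166/2203)*4 = 20664/2203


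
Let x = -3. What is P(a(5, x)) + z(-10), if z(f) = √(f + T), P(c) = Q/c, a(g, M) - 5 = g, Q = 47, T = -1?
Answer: 47/10 + I*√11 ≈ 4.7 + 3.3166*I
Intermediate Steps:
a(g, M) = 5 + g
P(c) = 47/c
z(f) = √(-1 + f) (z(f) = √(f - 1) = √(-1 + f))
P(a(5, x)) + z(-10) = 47/(5 + 5) + √(-1 - 10) = 47/10 + √(-11) = 47*(⅒) + I*√11 = 47/10 + I*√11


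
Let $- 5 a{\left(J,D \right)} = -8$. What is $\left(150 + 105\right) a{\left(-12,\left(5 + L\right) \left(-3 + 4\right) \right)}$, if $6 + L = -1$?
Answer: $408$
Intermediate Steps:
$L = -7$ ($L = -6 - 1 = -7$)
$a{\left(J,D \right)} = \frac{8}{5}$ ($a{\left(J,D \right)} = \left(- \frac{1}{5}\right) \left(-8\right) = \frac{8}{5}$)
$\left(150 + 105\right) a{\left(-12,\left(5 + L\right) \left(-3 + 4\right) \right)} = \left(150 + 105\right) \frac{8}{5} = 255 \cdot \frac{8}{5} = 408$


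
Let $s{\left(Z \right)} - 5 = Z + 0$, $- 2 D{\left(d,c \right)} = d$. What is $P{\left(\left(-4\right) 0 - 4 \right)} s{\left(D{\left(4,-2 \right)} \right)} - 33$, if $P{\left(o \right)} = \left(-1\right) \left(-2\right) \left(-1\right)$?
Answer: $-39$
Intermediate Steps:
$D{\left(d,c \right)} = - \frac{d}{2}$
$s{\left(Z \right)} = 5 + Z$ ($s{\left(Z \right)} = 5 + \left(Z + 0\right) = 5 + Z$)
$P{\left(o \right)} = -2$ ($P{\left(o \right)} = 2 \left(-1\right) = -2$)
$P{\left(\left(-4\right) 0 - 4 \right)} s{\left(D{\left(4,-2 \right)} \right)} - 33 = - 2 \left(5 - 2\right) - 33 = \left(-2\right) 3 - 33 = -6 - 33 = -39$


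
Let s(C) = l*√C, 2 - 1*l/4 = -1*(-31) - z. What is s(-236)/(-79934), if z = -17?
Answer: 184*I*√59/39967 ≈ 0.035362*I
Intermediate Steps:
l = -184 (l = 8 - 4*(-1*(-31) - 1*(-17)) = 8 - 4*(31 + 17) = 8 - 4*48 = 8 - 192 = -184)
s(C) = -184*√C
s(-236)/(-79934) = -368*I*√59/(-79934) = -368*I*√59*(-1/79934) = 184*I*√59/39967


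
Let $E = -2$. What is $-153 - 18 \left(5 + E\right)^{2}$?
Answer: $-315$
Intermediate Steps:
$-153 - 18 \left(5 + E\right)^{2} = -153 - 18 \left(5 - 2\right)^{2} = -153 - 18 \cdot 3^{2} = -153 - 162 = -315$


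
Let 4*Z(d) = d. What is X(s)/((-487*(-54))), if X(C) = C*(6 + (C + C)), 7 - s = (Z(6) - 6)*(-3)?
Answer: 91/52596 ≈ 0.0017302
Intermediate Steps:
Z(d) = d/4
s = -13/2 (s = 7 - ((¼)*6 - 6)*(-3) = 7 - (3/2 - 6)*(-3) = 7 - (-9)*(-3)/2 = 7 - 1*27/2 = 7 - 27/2 = -13/2 ≈ -6.5000)
X(C) = C*(6 + 2*C)
X(s)/((-487*(-54))) = (2*(-13/2)*(3 - 13/2))/((-487*(-54))) = (2*(-13/2)*(-7/2))/26298 = (91/2)*(1/26298) = 91/52596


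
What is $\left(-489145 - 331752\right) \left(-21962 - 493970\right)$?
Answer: $423527031004$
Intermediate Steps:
$\left(-489145 - 331752\right) \left(-21962 - 493970\right) = \left(-820897\right) \left(-515932\right) = 423527031004$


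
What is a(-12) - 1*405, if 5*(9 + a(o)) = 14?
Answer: -2056/5 ≈ -411.20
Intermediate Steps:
a(o) = -31/5 (a(o) = -9 + (⅕)*14 = -9 + 14/5 = -31/5)
a(-12) - 1*405 = -31/5 - 1*405 = -31/5 - 405 = -2056/5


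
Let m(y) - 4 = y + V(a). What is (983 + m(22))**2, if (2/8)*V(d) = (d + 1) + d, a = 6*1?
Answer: 1125721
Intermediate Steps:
a = 6
V(d) = 4 + 8*d (V(d) = 4*((d + 1) + d) = 4*((1 + d) + d) = 4*(1 + 2*d) = 4 + 8*d)
m(y) = 56 + y (m(y) = 4 + (y + (4 + 8*6)) = 4 + (y + (4 + 48)) = 4 + (y + 52) = 4 + (52 + y) = 56 + y)
(983 + m(22))**2 = (983 + (56 + 22))**2 = (983 + 78)**2 = 1061**2 = 1125721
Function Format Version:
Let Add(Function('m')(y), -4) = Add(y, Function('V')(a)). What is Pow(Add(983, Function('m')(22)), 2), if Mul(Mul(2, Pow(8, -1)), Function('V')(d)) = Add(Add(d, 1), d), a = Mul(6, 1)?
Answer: 1125721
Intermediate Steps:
a = 6
Function('V')(d) = Add(4, Mul(8, d)) (Function('V')(d) = Mul(4, Add(Add(d, 1), d)) = Mul(4, Add(Add(1, d), d)) = Mul(4, Add(1, Mul(2, d))) = Add(4, Mul(8, d)))
Function('m')(y) = Add(56, y) (Function('m')(y) = Add(4, Add(y, Add(4, Mul(8, 6)))) = Add(4, Add(y, Add(4, 48))) = Add(4, Add(y, 52)) = Add(4, Add(52, y)) = Add(56, y))
Pow(Add(983, Function('m')(22)), 2) = Pow(Add(983, Add(56, 22)), 2) = Pow(Add(983, 78), 2) = Pow(1061, 2) = 1125721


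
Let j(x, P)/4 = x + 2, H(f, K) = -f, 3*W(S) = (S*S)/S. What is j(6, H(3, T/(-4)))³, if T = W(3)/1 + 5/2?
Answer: 32768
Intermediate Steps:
W(S) = S/3 (W(S) = ((S*S)/S)/3 = (S²/S)/3 = S/3)
T = 7/2 (T = ((⅓)*3)/1 + 5/2 = 1*1 + 5*(½) = 1 + 5/2 = 7/2 ≈ 3.5000)
j(x, P) = 8 + 4*x (j(x, P) = 4*(x + 2) = 4*(2 + x) = 8 + 4*x)
j(6, H(3, T/(-4)))³ = (8 + 4*6)³ = (8 + 24)³ = 32³ = 32768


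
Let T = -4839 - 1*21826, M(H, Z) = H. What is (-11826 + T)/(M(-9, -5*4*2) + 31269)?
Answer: -38491/31260 ≈ -1.2313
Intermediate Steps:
T = -26665 (T = -4839 - 21826 = -26665)
(-11826 + T)/(M(-9, -5*4*2) + 31269) = (-11826 - 26665)/(-9 + 31269) = -38491/31260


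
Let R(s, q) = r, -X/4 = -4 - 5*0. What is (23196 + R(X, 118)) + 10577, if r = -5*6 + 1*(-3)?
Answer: 33740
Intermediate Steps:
X = 16 (X = -4*(-4 - 5*0) = -4*(-4 + 0) = -4*(-4) = 16)
r = -33 (r = -30 - 3 = -33)
R(s, q) = -33
(23196 + R(X, 118)) + 10577 = (23196 - 33) + 10577 = 23163 + 10577 = 33740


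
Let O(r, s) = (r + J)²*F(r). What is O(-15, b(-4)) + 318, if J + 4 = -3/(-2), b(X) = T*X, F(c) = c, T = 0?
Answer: -17103/4 ≈ -4275.8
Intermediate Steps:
b(X) = 0 (b(X) = 0*X = 0)
J = -5/2 (J = -4 - 3/(-2) = -4 - 3*(-½) = -4 + 3/2 = -5/2 ≈ -2.5000)
O(r, s) = r*(-5/2 + r)² (O(r, s) = (r - 5/2)²*r = (-5/2 + r)²*r = r*(-5/2 + r)²)
O(-15, b(-4)) + 318 = (¼)*(-15)*(-5 + 2*(-15))² + 318 = (¼)*(-15)*(-5 - 30)² + 318 = (¼)*(-15)*(-35)² + 318 = (¼)*(-15)*1225 + 318 = -18375/4 + 318 = -17103/4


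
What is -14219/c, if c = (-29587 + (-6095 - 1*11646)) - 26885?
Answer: 14219/74213 ≈ 0.19160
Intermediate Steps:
c = -74213 (c = (-29587 + (-6095 - 11646)) - 26885 = (-29587 - 17741) - 26885 = -47328 - 26885 = -74213)
-14219/c = -14219/(-74213) = -14219*(-1/74213) = 14219/74213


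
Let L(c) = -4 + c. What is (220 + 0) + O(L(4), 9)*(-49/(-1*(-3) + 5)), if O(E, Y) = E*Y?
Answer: 220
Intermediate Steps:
(220 + 0) + O(L(4), 9)*(-49/(-1*(-3) + 5)) = (220 + 0) + ((-4 + 4)*9)*(-49/(-1*(-3) + 5)) = 220 + (0*9)*(-49/(3 + 5)) = 220 + 0*(-49/8) = 220 + 0 = 220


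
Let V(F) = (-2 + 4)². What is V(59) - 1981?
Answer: -1977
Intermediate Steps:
V(F) = 4 (V(F) = 2² = 4)
V(59) - 1981 = 4 - 1981 = -1977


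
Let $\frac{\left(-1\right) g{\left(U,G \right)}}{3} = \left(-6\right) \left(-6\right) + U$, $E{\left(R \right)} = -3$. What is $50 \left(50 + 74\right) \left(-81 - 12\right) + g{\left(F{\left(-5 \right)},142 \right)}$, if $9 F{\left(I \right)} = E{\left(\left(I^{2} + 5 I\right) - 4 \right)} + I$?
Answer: $- \frac{1730116}{3} \approx -5.7671 \cdot 10^{5}$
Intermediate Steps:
$F{\left(I \right)} = - \frac{1}{3} + \frac{I}{9}$ ($F{\left(I \right)} = \frac{-3 + I}{9} = - \frac{1}{3} + \frac{I}{9}$)
$g{\left(U,G \right)} = -108 - 3 U$ ($g{\left(U,G \right)} = - 3 \left(\left(-6\right) \left(-6\right) + U\right) = - 3 \left(36 + U\right) = -108 - 3 U$)
$50 \left(50 + 74\right) \left(-81 - 12\right) + g{\left(F{\left(-5 \right)},142 \right)} = 50 \left(50 + 74\right) \left(-81 - 12\right) - \left(108 + 3 \left(- \frac{1}{3} + \frac{1}{9} \left(-5\right)\right)\right) = 50 \cdot 124 \left(-93\right) - \left(108 + 3 \left(- \frac{1}{3} - \frac{5}{9}\right)\right) = 50 \left(-11532\right) - \frac{316}{3} = -576600 + \left(-108 + \frac{8}{3}\right) = -576600 - \frac{316}{3} = - \frac{1730116}{3}$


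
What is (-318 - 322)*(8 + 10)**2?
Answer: -207360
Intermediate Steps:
(-318 - 322)*(8 + 10)**2 = -640*18**2 = -640*324 = -207360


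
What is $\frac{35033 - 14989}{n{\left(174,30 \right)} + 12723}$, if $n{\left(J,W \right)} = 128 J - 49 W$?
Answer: $\frac{20044}{33525} \approx 0.59788$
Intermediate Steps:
$n{\left(J,W \right)} = - 49 W + 128 J$
$\frac{35033 - 14989}{n{\left(174,30 \right)} + 12723} = \frac{35033 - 14989}{\left(\left(-49\right) 30 + 128 \cdot 174\right) + 12723} = \frac{20044}{\left(-1470 + 22272\right) + 12723} = \frac{20044}{20802 + 12723} = \frac{20044}{33525}$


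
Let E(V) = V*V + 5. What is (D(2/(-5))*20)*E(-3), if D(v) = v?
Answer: -112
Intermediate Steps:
E(V) = 5 + V² (E(V) = V² + 5 = 5 + V²)
(D(2/(-5))*20)*E(-3) = ((2/(-5))*20)*(5 + (-3)²) = ((2*(-⅕))*20)*(5 + 9) = -⅖*20*14 = -8*14 = -112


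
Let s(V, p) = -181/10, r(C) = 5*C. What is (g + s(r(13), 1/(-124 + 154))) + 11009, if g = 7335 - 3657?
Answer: 146689/10 ≈ 14669.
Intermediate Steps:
g = 3678
s(V, p) = -181/10 (s(V, p) = -181*⅒ = -181/10)
(g + s(r(13), 1/(-124 + 154))) + 11009 = (3678 - 181/10) + 11009 = 36599/10 + 11009 = 146689/10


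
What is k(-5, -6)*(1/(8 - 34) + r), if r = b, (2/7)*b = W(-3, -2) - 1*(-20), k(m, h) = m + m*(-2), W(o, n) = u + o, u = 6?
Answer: 5230/13 ≈ 402.31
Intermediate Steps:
W(o, n) = 6 + o
k(m, h) = -m (k(m, h) = m - 2*m = -m)
b = 161/2 (b = 7*((6 - 3) - 1*(-20))/2 = 7*(3 + 20)/2 = (7/2)*23 = 161/2 ≈ 80.500)
r = 161/2 ≈ 80.500
k(-5, -6)*(1/(8 - 34) + r) = (-1*(-5))*(1/(8 - 34) + 161/2) = 5*(1/(-26) + 161/2) = 5*(-1/26 + 161/2) = 5*(1046/13) = 5230/13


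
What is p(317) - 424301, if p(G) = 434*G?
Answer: -286723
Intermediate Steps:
p(317) - 424301 = 434*317 - 424301 = 137578 - 424301 = -286723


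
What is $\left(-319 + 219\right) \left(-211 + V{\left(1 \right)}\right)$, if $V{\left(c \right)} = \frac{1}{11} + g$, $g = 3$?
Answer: $\frac{228700}{11} \approx 20791.0$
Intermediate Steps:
$V{\left(c \right)} = \frac{34}{11}$ ($V{\left(c \right)} = \frac{1}{11} + 3 = \frac{34}{11}$)
$\left(-319 + 219\right) \left(-211 + V{\left(1 \right)}\right) = \left(-319 + 219\right) \left(-211 + \frac{34}{11}\right) = \left(-100\right) \left(- \frac{2287}{11}\right) = \frac{228700}{11}$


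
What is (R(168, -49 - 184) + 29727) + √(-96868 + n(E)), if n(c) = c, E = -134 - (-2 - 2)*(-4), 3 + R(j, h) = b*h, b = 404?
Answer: -64408 + I*√97018 ≈ -64408.0 + 311.48*I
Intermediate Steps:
R(j, h) = -3 + 404*h
E = -150 (E = -134 - (-4)*(-4) = -134 - 1*16 = -134 - 16 = -150)
(R(168, -49 - 184) + 29727) + √(-96868 + n(E)) = ((-3 + 404*(-49 - 184)) + 29727) + √(-96868 - 150) = ((-3 + 404*(-233)) + 29727) + √(-97018) = ((-3 - 94132) + 29727) + I*√97018 = (-94135 + 29727) + I*√97018 = -64408 + I*√97018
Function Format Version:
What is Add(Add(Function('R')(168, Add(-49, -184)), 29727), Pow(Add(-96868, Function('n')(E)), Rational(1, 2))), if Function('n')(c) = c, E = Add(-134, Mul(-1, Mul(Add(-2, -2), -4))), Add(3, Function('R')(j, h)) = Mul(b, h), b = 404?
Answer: Add(-64408, Mul(I, Pow(97018, Rational(1, 2)))) ≈ Add(-64408., Mul(311.48, I))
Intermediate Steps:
Function('R')(j, h) = Add(-3, Mul(404, h))
E = -150 (E = Add(-134, Mul(-1, Mul(-4, -4))) = Add(-134, Mul(-1, 16)) = Add(-134, -16) = -150)
Add(Add(Function('R')(168, Add(-49, -184)), 29727), Pow(Add(-96868, Function('n')(E)), Rational(1, 2))) = Add(Add(Add(-3, Mul(404, Add(-49, -184))), 29727), Pow(Add(-96868, -150), Rational(1, 2))) = Add(Add(Add(-3, Mul(404, -233)), 29727), Pow(-97018, Rational(1, 2))) = Add(Add(Add(-3, -94132), 29727), Mul(I, Pow(97018, Rational(1, 2)))) = Add(Add(-94135, 29727), Mul(I, Pow(97018, Rational(1, 2)))) = Add(-64408, Mul(I, Pow(97018, Rational(1, 2))))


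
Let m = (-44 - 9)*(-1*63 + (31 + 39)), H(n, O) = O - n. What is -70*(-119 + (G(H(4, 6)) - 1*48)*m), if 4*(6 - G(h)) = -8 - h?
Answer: -1017485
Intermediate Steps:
G(h) = 8 + h/4 (G(h) = 6 - (-8 - h)/4 = 6 + (2 + h/4) = 8 + h/4)
m = -371 (m = -53*(-63 + 70) = -53*7 = -371)
-70*(-119 + (G(H(4, 6)) - 1*48)*m) = -70*(-119 + ((8 + (6 - 1*4)/4) - 1*48)*(-371)) = -70*(-119 + ((8 + (6 - 4)/4) - 48)*(-371)) = -70*(-119 + ((8 + (1/4)*2) - 48)*(-371)) = -70*(-119 + ((8 + 1/2) - 48)*(-371)) = -70*(-119 + (17/2 - 48)*(-371)) = -70*(-119 - 79/2*(-371)) = -70*(-119 + 29309/2) = -70*29071/2 = -1017485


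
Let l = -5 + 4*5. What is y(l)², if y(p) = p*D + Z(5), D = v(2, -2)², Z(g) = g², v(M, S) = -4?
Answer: 70225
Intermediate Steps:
D = 16 (D = (-4)² = 16)
l = 15 (l = -5 + 20 = 15)
y(p) = 25 + 16*p (y(p) = p*16 + 5² = 16*p + 25 = 25 + 16*p)
y(l)² = (25 + 16*15)² = (25 + 240)² = 265² = 70225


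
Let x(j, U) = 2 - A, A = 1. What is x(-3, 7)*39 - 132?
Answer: -93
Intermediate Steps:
x(j, U) = 1 (x(j, U) = 2 - 1*1 = 2 - 1 = 1)
x(-3, 7)*39 - 132 = 1*39 - 132 = 39 - 132 = -93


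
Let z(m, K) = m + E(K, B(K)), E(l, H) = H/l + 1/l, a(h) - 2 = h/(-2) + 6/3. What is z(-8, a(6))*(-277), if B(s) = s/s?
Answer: 1662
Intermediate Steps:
a(h) = 4 - h/2 (a(h) = 2 + (h/(-2) + 6/3) = 2 + (h*(-½) + 6*(⅓)) = 2 + (-h/2 + 2) = 2 + (2 - h/2) = 4 - h/2)
B(s) = 1
E(l, H) = 1/l + H/l (E(l, H) = H/l + 1/l = 1/l + H/l)
z(m, K) = m + 2/K (z(m, K) = m + (1 + 1)/K = m + 2/K)
z(-8, a(6))*(-277) = (-8 + 2/(4 - ½*6))*(-277) = (-8 + 2/(4 - 3))*(-277) = (-8 + 2/1)*(-277) = (-8 + 2*1)*(-277) = (-8 + 2)*(-277) = -6*(-277) = 1662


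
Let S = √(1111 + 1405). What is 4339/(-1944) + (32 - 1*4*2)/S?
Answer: -4339/1944 + 12*√629/629 ≈ -1.7535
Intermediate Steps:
S = 2*√629 (S = √2516 = 2*√629 ≈ 50.160)
4339/(-1944) + (32 - 1*4*2)/S = 4339/(-1944) + (32 - 1*4*2)/((2*√629)) = 4339*(-1/1944) + (32 - 4*2)*(√629/1258) = -4339/1944 + (32 - 8)*(√629/1258) = -4339/1944 + 24*(√629/1258) = -4339/1944 + 12*√629/629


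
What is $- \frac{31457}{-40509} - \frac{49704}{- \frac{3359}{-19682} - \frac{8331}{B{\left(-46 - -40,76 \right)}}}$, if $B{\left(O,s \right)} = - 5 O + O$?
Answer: $\frac{53124958406735}{368834728563} \approx 144.03$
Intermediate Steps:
$B{\left(O,s \right)} = - 4 O$
$- \frac{31457}{-40509} - \frac{49704}{- \frac{3359}{-19682} - \frac{8331}{B{\left(-46 - -40,76 \right)}}} = - \frac{31457}{-40509} - \frac{49704}{- \frac{3359}{-19682} - \frac{8331}{\left(-4\right) \left(-46 - -40\right)}} = \left(-31457\right) \left(- \frac{1}{40509}\right) - \frac{49704}{\left(-3359\right) \left(- \frac{1}{19682}\right) - \frac{8331}{\left(-4\right) \left(-46 + 40\right)}} = \frac{31457}{40509} - \frac{49704}{\frac{3359}{19682} - \frac{8331}{\left(-4\right) \left(-6\right)}} = \frac{31457}{40509} - \frac{49704}{\frac{3359}{19682} - \frac{8331}{24}} = \frac{31457}{40509} - \frac{49704}{\frac{3359}{19682} - \frac{2777}{8}} = \frac{31457}{40509} - \frac{49704}{- \frac{27315021}{78728}} = \frac{31457}{40509} - - \frac{1304365504}{9105007} = \frac{31457}{40509} + \frac{1304365504}{9105007} = \frac{53124958406735}{368834728563}$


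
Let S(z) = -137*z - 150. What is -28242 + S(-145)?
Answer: -8527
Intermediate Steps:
S(z) = -150 - 137*z
-28242 + S(-145) = -28242 + (-150 - 137*(-145)) = -28242 + (-150 + 19865) = -28242 + 19715 = -8527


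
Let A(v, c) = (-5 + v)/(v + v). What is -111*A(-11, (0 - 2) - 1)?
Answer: -888/11 ≈ -80.727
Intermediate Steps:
A(v, c) = (-5 + v)/(2*v) (A(v, c) = (-5 + v)/((2*v)) = (-5 + v)*(1/(2*v)) = (-5 + v)/(2*v))
-111*A(-11, (0 - 2) - 1) = -111*(-5 - 11)/(2*(-11)) = -111*(-1)*(-16)/(2*11) = -111*8/11 = -888/11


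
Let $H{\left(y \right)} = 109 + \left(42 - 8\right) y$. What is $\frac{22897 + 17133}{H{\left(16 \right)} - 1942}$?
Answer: $- \frac{40030}{1289} \approx -31.055$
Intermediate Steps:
$H{\left(y \right)} = 109 + 34 y$ ($H{\left(y \right)} = 109 + \left(42 - 8\right) y = 109 + 34 y$)
$\frac{22897 + 17133}{H{\left(16 \right)} - 1942} = \frac{22897 + 17133}{\left(109 + 34 \cdot 16\right) - 1942} = \frac{40030}{\left(109 + 544\right) - 1942} = \frac{40030}{653 - 1942} = \frac{40030}{-1289} = 40030 \left(- \frac{1}{1289}\right) = - \frac{40030}{1289}$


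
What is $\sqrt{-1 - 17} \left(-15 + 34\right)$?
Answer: $57 i \sqrt{2} \approx 80.61 i$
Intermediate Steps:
$\sqrt{-1 - 17} \left(-15 + 34\right) = \sqrt{-18} \cdot 19 = 3 i \sqrt{2} \cdot 19 = 57 i \sqrt{2}$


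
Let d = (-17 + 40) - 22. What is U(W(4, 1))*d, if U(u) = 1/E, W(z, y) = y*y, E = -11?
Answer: -1/11 ≈ -0.090909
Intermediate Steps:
W(z, y) = y²
d = 1 (d = 23 - 22 = 1)
U(u) = -1/11 (U(u) = 1/(-11) = -1/11)
U(W(4, 1))*d = -1/11*1 = -1/11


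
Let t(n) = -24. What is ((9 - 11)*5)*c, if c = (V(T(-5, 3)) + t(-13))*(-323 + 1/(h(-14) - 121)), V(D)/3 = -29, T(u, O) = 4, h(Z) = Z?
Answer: -3226844/9 ≈ -3.5854e+5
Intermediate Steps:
V(D) = -87 (V(D) = 3*(-29) = -87)
c = 1613422/45 (c = (-87 - 24)*(-323 + 1/(-14 - 121)) = -111*(-323 + 1/(-135)) = -111*(-323 - 1/135) = -111*(-43606/135) = 1613422/45 ≈ 35854.)
((9 - 11)*5)*c = ((9 - 11)*5)*(1613422/45) = -2*5*(1613422/45) = -10*1613422/45 = -3226844/9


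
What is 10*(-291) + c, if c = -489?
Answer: -3399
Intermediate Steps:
10*(-291) + c = 10*(-291) - 489 = -2910 - 489 = -3399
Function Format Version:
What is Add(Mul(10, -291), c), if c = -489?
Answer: -3399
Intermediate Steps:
Add(Mul(10, -291), c) = Add(Mul(10, -291), -489) = Add(-2910, -489) = -3399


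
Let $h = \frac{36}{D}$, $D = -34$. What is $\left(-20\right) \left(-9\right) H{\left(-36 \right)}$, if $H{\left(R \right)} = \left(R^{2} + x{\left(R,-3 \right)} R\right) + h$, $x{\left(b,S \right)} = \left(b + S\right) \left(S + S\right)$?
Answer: $- \frac{21814920}{17} \approx -1.2832 \cdot 10^{6}$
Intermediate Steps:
$x{\left(b,S \right)} = 2 S \left(S + b\right)$ ($x{\left(b,S \right)} = \left(S + b\right) 2 S = 2 S \left(S + b\right)$)
$h = - \frac{18}{17}$ ($h = \frac{36}{-34} = 36 \left(- \frac{1}{34}\right) = - \frac{18}{17} \approx -1.0588$)
$H{\left(R \right)} = - \frac{18}{17} + R^{2} + R \left(18 - 6 R\right)$ ($H{\left(R \right)} = \left(R^{2} + 2 \left(-3\right) \left(-3 + R\right) R\right) - \frac{18}{17} = \left(R^{2} + \left(18 - 6 R\right) R\right) - \frac{18}{17} = \left(R^{2} + R \left(18 - 6 R\right)\right) - \frac{18}{17} = - \frac{18}{17} + R^{2} + R \left(18 - 6 R\right)$)
$\left(-20\right) \left(-9\right) H{\left(-36 \right)} = \left(-20\right) \left(-9\right) \left(- \frac{18}{17} - 5 \left(-36\right)^{2} + 18 \left(-36\right)\right) = 180 \left(- \frac{18}{17} - 6480 - 648\right) = 180 \left(- \frac{121194}{17}\right) = - \frac{21814920}{17}$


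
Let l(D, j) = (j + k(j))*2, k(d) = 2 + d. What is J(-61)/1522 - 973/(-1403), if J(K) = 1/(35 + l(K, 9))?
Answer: 111069353/160152450 ≈ 0.69352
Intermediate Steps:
l(D, j) = 4 + 4*j (l(D, j) = (j + (2 + j))*2 = (2 + 2*j)*2 = 4 + 4*j)
J(K) = 1/75 (J(K) = 1/(35 + (4 + 4*9)) = 1/(35 + (4 + 36)) = 1/(35 + 40) = 1/75)
J(-61)/1522 - 973/(-1403) = (1/75)/1522 - 973/(-1403) = (1/75)*(1/1522) - 973*(-1/1403) = 1/114150 + 973/1403 = 111069353/160152450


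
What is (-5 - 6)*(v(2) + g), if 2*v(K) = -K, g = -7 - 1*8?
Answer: 176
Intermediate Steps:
g = -15 (g = -7 - 8 = -15)
v(K) = -K/2 (v(K) = (-K)/2 = -K/2)
(-5 - 6)*(v(2) + g) = (-5 - 6)*(-½*2 - 15) = -11*(-1 - 15) = -11*(-16) = 176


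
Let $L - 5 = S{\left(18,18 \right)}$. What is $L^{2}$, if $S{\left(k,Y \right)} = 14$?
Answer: $361$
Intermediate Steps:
$L = 19$ ($L = 5 + 14 = 19$)
$L^{2} = 19^{2} = 361$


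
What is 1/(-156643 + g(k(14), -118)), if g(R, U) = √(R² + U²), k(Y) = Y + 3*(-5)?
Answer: -156643/24537015524 - 5*√557/24537015524 ≈ -6.3888e-6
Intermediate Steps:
k(Y) = -15 + Y (k(Y) = Y - 15 = -15 + Y)
1/(-156643 + g(k(14), -118)) = 1/(-156643 + √((-15 + 14)² + (-118)²)) = 1/(-156643 + √((-1)² + 13924)) = 1/(-156643 + √(1 + 13924)) = 1/(-156643 + √13925) = 1/(-156643 + 5*√557)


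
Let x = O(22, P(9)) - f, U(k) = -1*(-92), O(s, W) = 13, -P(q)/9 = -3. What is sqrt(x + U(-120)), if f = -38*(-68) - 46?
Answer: I*sqrt(2433) ≈ 49.325*I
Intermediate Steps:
P(q) = 27 (P(q) = -9*(-3) = 27)
f = 2538 (f = 2584 - 46 = 2538)
U(k) = 92
x = -2525 (x = 13 - 1*2538 = 13 - 2538 = -2525)
sqrt(x + U(-120)) = sqrt(-2525 + 92) = sqrt(-2433) = I*sqrt(2433)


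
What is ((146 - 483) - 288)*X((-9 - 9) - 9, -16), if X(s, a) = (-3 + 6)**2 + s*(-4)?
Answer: -73125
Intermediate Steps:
X(s, a) = 9 - 4*s (X(s, a) = 3**2 - 4*s = 9 - 4*s)
((146 - 483) - 288)*X((-9 - 9) - 9, -16) = ((146 - 483) - 288)*(9 - 4*((-9 - 9) - 9)) = (-337 - 288)*(9 - 4*(-18 - 9)) = -625*(9 - 4*(-27)) = -625*(9 + 108) = -625*117 = -73125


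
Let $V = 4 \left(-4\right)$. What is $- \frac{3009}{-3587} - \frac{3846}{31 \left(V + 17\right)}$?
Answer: $- \frac{806019}{6541} \approx -123.23$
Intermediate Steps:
$V = -16$
$- \frac{3009}{-3587} - \frac{3846}{31 \left(V + 17\right)} = - \frac{3009}{-3587} - \frac{3846}{31 \left(-16 + 17\right)} = \left(-3009\right) \left(- \frac{1}{3587}\right) - \frac{3846}{31 \cdot 1} = \frac{177}{211} - \frac{3846}{31} = - \frac{806019}{6541}$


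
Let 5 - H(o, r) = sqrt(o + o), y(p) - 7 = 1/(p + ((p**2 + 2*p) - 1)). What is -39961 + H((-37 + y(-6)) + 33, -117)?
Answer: -39956 - 2*sqrt(442)/17 ≈ -39959.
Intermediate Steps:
y(p) = 7 + 1/(-1 + p**2 + 3*p) (y(p) = 7 + 1/(p + ((p**2 + 2*p) - 1)) = 7 + 1/(p + (-1 + p**2 + 2*p)) = 7 + 1/(-1 + p**2 + 3*p))
H(o, r) = 5 - sqrt(2)*sqrt(o) (H(o, r) = 5 - sqrt(o + o) = 5 - sqrt(2*o) = 5 - sqrt(2)*sqrt(o))
-39961 + H((-37 + y(-6)) + 33, -117) = -39961 + (5 - sqrt(2)*sqrt((-37 + (-6 + 7*(-6)**2 + 21*(-6))/(-1 + (-6)**2 + 3*(-6))) + 33)) = -39961 + (5 - sqrt(2)*sqrt((-37 + (-6 + 7*36 - 126)/(-1 + 36 - 18)) + 33)) = -39961 + (5 - sqrt(2)*sqrt((-37 + (-6 + 252 - 126)/17) + 33)) = -39961 + (5 - sqrt(2)*sqrt((-37 + (1/17)*120) + 33)) = -39961 + (5 - sqrt(2)*sqrt((-37 + 120/17) + 33)) = -39961 + (5 - sqrt(2)*sqrt(-509/17 + 33)) = -39961 + (5 - sqrt(2)*sqrt(52/17)) = -39961 + (5 - sqrt(2)*2*sqrt(221)/17) = -39961 + (5 - 2*sqrt(442)/17) = -39956 - 2*sqrt(442)/17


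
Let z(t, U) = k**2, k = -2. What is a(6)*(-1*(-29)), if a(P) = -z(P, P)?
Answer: -116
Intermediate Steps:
z(t, U) = 4 (z(t, U) = (-2)**2 = 4)
a(P) = -4 (a(P) = -1*4 = -4)
a(6)*(-1*(-29)) = -(-4)*(-29) = -4*29 = -116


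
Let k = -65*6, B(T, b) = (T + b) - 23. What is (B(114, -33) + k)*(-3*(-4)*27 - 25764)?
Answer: 8446080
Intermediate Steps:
B(T, b) = -23 + T + b
k = -390
(B(114, -33) + k)*(-3*(-4)*27 - 25764) = ((-23 + 114 - 33) - 390)*(-3*(-4)*27 - 25764) = (58 - 390)*(12*27 - 25764) = -332*(324 - 25764) = -332*(-25440) = 8446080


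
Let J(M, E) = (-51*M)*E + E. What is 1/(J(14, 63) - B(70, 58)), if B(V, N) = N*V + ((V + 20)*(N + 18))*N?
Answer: -1/445699 ≈ -2.2437e-6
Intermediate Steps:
B(V, N) = N*V + N*(18 + N)*(20 + V) (B(V, N) = N*V + ((20 + V)*(18 + N))*N = N*V + ((18 + N)*(20 + V))*N = N*V + N*(18 + N)*(20 + V))
J(M, E) = E - 51*E*M (J(M, E) = -51*E*M + E = E - 51*E*M)
1/(J(14, 63) - B(70, 58)) = 1/(63*(1 - 51*14) - 58*(360 + 19*70 + 20*58 + 58*70)) = 1/(63*(1 - 714) - 58*(360 + 1330 + 1160 + 4060)) = 1/(63*(-713) - 58*6910) = 1/(-44919 - 1*400780) = 1/(-44919 - 400780) = 1/(-445699) = -1/445699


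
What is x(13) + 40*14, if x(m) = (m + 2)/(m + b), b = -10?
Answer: 565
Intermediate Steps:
x(m) = (2 + m)/(-10 + m) (x(m) = (m + 2)/(m - 10) = (2 + m)/(-10 + m))
x(13) + 40*14 = (2 + 13)/(-10 + 13) + 40*14 = 15/3 + 560 = (⅓)*15 + 560 = 5 + 560 = 565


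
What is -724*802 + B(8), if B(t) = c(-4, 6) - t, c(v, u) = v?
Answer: -580660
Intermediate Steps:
B(t) = -4 - t
-724*802 + B(8) = -724*802 + (-4 - 1*8) = -580648 + (-4 - 8) = -580648 - 12 = -580660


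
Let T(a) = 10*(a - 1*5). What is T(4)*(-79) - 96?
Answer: 694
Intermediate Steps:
T(a) = -50 + 10*a (T(a) = 10*(a - 5) = 10*(-5 + a) = -50 + 10*a)
T(4)*(-79) - 96 = (-50 + 10*4)*(-79) - 96 = (-50 + 40)*(-79) - 96 = -10*(-79) - 96 = 790 - 96 = 694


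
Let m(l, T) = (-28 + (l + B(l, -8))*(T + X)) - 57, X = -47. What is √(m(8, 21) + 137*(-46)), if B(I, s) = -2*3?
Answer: I*√6439 ≈ 80.243*I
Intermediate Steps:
B(I, s) = -6
m(l, T) = -85 + (-47 + T)*(-6 + l) (m(l, T) = (-28 + (l - 6)*(T - 47)) - 57 = (-28 + (-6 + l)*(-47 + T)) - 57 = (-28 + (-47 + T)*(-6 + l)) - 57 = -85 + (-47 + T)*(-6 + l))
√(m(8, 21) + 137*(-46)) = √((197 - 47*8 - 6*21 + 21*8) + 137*(-46)) = √((197 - 376 - 126 + 168) - 6302) = √(-137 - 6302) = √(-6439) = I*√6439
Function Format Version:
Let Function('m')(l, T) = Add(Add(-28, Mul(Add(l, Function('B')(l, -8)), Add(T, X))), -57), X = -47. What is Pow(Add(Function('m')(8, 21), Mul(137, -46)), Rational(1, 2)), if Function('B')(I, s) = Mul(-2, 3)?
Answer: Mul(I, Pow(6439, Rational(1, 2))) ≈ Mul(80.243, I)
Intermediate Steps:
Function('B')(I, s) = -6
Function('m')(l, T) = Add(-85, Mul(Add(-47, T), Add(-6, l))) (Function('m')(l, T) = Add(Add(-28, Mul(Add(l, -6), Add(T, -47))), -57) = Add(Add(-28, Mul(Add(-6, l), Add(-47, T))), -57) = Add(Add(-28, Mul(Add(-47, T), Add(-6, l))), -57) = Add(-85, Mul(Add(-47, T), Add(-6, l))))
Pow(Add(Function('m')(8, 21), Mul(137, -46)), Rational(1, 2)) = Pow(Add(Add(197, Mul(-47, 8), Mul(-6, 21), Mul(21, 8)), Mul(137, -46)), Rational(1, 2)) = Pow(Add(Add(197, -376, -126, 168), -6302), Rational(1, 2)) = Pow(Add(-137, -6302), Rational(1, 2)) = Pow(-6439, Rational(1, 2)) = Mul(I, Pow(6439, Rational(1, 2)))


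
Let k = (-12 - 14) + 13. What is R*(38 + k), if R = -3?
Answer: -75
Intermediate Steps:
k = -13 (k = -26 + 13 = -13)
R*(38 + k) = -3*(38 - 13) = -3*25 = -75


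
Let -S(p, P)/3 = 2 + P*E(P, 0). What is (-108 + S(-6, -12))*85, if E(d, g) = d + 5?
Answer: -31110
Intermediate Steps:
E(d, g) = 5 + d
S(p, P) = -6 - 3*P*(5 + P) (S(p, P) = -3*(2 + P*(5 + P)) = -6 - 3*P*(5 + P))
(-108 + S(-6, -12))*85 = (-108 + (-6 - 3*(-12)*(5 - 12)))*85 = (-108 + (-6 - 3*(-12)*(-7)))*85 = (-108 + (-6 - 252))*85 = (-108 - 258)*85 = -366*85 = -31110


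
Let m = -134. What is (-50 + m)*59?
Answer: -10856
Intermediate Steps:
(-50 + m)*59 = (-50 - 134)*59 = -184*59 = -10856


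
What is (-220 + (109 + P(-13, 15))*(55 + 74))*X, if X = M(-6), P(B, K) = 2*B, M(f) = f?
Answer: -62922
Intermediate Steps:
X = -6
(-220 + (109 + P(-13, 15))*(55 + 74))*X = (-220 + (109 + 2*(-13))*(55 + 74))*(-6) = (-220 + (109 - 26)*129)*(-6) = (-220 + 83*129)*(-6) = (-220 + 10707)*(-6) = 10487*(-6) = -62922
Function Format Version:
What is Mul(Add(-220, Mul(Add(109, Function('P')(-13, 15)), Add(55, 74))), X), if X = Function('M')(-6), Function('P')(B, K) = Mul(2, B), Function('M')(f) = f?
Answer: -62922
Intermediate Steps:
X = -6
Mul(Add(-220, Mul(Add(109, Function('P')(-13, 15)), Add(55, 74))), X) = Mul(Add(-220, Mul(Add(109, Mul(2, -13)), Add(55, 74))), -6) = Mul(Add(-220, Mul(Add(109, -26), 129)), -6) = Mul(Add(-220, Mul(83, 129)), -6) = Mul(Add(-220, 10707), -6) = Mul(10487, -6) = -62922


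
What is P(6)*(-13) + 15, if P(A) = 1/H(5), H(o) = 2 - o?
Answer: 58/3 ≈ 19.333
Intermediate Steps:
P(A) = -⅓ (P(A) = 1/(2 - 1*5) = 1/(2 - 5) = 1/(-3) = -⅓)
P(6)*(-13) + 15 = -⅓*(-13) + 15 = 13/3 + 15 = 58/3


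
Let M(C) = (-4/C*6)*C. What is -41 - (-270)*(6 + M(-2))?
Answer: -4901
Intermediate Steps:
M(C) = -24 (M(C) = (-24/C)*C = -24)
-41 - (-270)*(6 + M(-2)) = -41 - (-270)*(6 - 24) = -41 - (-270)*(-18) = -41 - 45*108 = -41 - 4860 = -4901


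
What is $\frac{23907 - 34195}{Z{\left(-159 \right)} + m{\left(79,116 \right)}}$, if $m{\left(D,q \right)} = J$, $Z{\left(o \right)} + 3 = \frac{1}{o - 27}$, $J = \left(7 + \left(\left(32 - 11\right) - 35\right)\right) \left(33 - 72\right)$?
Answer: $- \frac{1913568}{50219} \approx -38.104$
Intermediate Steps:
$J = 273$ ($J = \left(7 + \left(21 - 35\right)\right) \left(-39\right) = \left(7 - 14\right) \left(-39\right) = \left(-7\right) \left(-39\right) = 273$)
$Z{\left(o \right)} = -3 + \frac{1}{-27 + o}$ ($Z{\left(o \right)} = -3 + \frac{1}{o - 27} = -3 + \frac{1}{-27 + o}$)
$m{\left(D,q \right)} = 273$
$\frac{23907 - 34195}{Z{\left(-159 \right)} + m{\left(79,116 \right)}} = \frac{23907 - 34195}{\frac{82 - -477}{-27 - 159} + 273} = - \frac{10288}{\frac{82 + 477}{-186} + 273} = - \frac{10288}{\left(- \frac{1}{186}\right) 559 + 273} = - \frac{10288}{- \frac{559}{186} + 273} = - \frac{10288}{\frac{50219}{186}} = \left(-10288\right) \frac{186}{50219} = - \frac{1913568}{50219}$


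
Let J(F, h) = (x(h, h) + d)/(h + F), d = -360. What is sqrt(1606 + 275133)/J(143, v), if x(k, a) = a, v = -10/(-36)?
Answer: -2579*sqrt(276739)/6475 ≈ -209.53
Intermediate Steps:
v = 5/18 (v = -10*(-1/36) = 5/18 ≈ 0.27778)
J(F, h) = (-360 + h)/(F + h) (J(F, h) = (h - 360)/(h + F) = (-360 + h)/(F + h))
sqrt(1606 + 275133)/J(143, v) = sqrt(1606 + 275133)/(((-360 + 5/18)/(143 + 5/18))) = sqrt(276739)/((-6475/18/(2579/18))) = sqrt(276739)/(((18/2579)*(-6475/18))) = sqrt(276739)/(-6475/2579) = sqrt(276739)*(-2579/6475) = -2579*sqrt(276739)/6475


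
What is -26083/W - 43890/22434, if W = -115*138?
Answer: -18564713/59337930 ≈ -0.31286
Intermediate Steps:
W = -15870 (W = -1*15870 = -15870)
-26083/W - 43890/22434 = -26083/(-15870) - 43890/22434 = -26083*(-1/15870) - 43890*1/22434 = 26083/15870 - 7315/3739 = -18564713/59337930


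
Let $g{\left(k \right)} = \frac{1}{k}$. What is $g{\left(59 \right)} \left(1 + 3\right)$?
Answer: $\frac{4}{59} \approx 0.067797$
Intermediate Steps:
$g{\left(59 \right)} \left(1 + 3\right) = \frac{1 + 3}{59} = \frac{1}{59} \cdot 4 = \frac{4}{59}$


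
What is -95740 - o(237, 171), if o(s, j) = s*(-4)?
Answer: -94792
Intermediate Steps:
o(s, j) = -4*s
-95740 - o(237, 171) = -95740 - (-4)*237 = -95740 - 1*(-948) = -95740 + 948 = -94792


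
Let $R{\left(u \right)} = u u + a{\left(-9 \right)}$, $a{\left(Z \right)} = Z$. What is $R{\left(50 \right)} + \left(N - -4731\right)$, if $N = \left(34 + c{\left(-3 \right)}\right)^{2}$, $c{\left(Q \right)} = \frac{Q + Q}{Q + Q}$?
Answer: $8447$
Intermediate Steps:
$c{\left(Q \right)} = 1$ ($c{\left(Q \right)} = \frac{2 Q}{2 Q} = 2 Q \frac{1}{2 Q} = 1$)
$R{\left(u \right)} = -9 + u^{2}$ ($R{\left(u \right)} = u u - 9 = u^{2} - 9 = -9 + u^{2}$)
$N = 1225$ ($N = \left(34 + 1\right)^{2} = 35^{2} = 1225$)
$R{\left(50 \right)} + \left(N - -4731\right) = \left(-9 + 50^{2}\right) + \left(1225 - -4731\right) = \left(-9 + 2500\right) + \left(1225 + 4731\right) = 2491 + 5956 = 8447$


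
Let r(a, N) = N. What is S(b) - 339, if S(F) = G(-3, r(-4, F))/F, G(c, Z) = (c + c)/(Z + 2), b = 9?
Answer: -11189/33 ≈ -339.06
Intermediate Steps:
G(c, Z) = 2*c/(2 + Z) (G(c, Z) = (2*c)/(2 + Z) = 2*c/(2 + Z))
S(F) = -6/(F*(2 + F)) (S(F) = (2*(-3)/(2 + F))/F = (-6/(2 + F))/F = -6/(F*(2 + F)))
S(b) - 339 = -6/(9*(2 + 9)) - 339 = -6*⅑/11 - 339 = -6*⅑*1/11 - 339 = -2/33 - 339 = -11189/33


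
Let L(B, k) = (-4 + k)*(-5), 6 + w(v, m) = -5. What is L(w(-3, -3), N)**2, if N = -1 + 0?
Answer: 625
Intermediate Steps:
N = -1
w(v, m) = -11 (w(v, m) = -6 - 5 = -11)
L(B, k) = 20 - 5*k
L(w(-3, -3), N)**2 = (20 - 5*(-1))**2 = (20 + 5)**2 = 25**2 = 625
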